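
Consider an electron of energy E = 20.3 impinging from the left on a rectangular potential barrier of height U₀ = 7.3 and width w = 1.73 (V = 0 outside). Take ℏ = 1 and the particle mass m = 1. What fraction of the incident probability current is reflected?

R = 0.0160

E > U₀: inside the barrier k₂ = √(2m(E − U₀))/ℏ = 5.099, k₂w = 8.821.
T = [1 + U₀² sin²(k₂w) / (4E(E − U₀))]⁻¹ = 1/1.016 = 0.984.
R = 1 − T = 0.0160.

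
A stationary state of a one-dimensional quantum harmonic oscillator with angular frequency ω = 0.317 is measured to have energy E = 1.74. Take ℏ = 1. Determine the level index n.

E_n = ℏω(n + ½) ⇒ n = E/(ℏω) − ½ = 1.74/0.317 − 0.5 = 4.989 → n = 5.

n = 5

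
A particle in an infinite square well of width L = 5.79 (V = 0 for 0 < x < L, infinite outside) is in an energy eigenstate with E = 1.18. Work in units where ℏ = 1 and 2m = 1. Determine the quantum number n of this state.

From E_n = n²π²ℏ²/(2mL²) invert to n = √(2mL²E)/(πℏ).
n = (5.79/π) × √(2 × 0.5 × 1.18) = 2.002 → n = 2.

n = 2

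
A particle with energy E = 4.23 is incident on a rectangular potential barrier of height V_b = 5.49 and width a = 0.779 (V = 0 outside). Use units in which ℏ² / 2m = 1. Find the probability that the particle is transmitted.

T = 0.419

E < V_b: inside the barrier ψ ∝ e^{±κx} with κ = √(2m(V_b − E))/ℏ = 1.122.
κa = 0.8744, sinh(κa) = 0.9902.
The exact tunnelling result is T⁻¹ = 1 + V_b² sinh²(κa) / [4E(V_b − E)] = 2.386, so T = 0.419.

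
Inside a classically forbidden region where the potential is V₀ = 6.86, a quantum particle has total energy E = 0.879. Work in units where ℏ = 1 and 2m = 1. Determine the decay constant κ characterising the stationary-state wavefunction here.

Since E < V₀ the TISE in this region is ψ'' = κ²ψ with κ = √(2m(V₀ − E))/ℏ.
κ = √(2 × 0.5 × 5.981) = 2.446.

κ = 2.45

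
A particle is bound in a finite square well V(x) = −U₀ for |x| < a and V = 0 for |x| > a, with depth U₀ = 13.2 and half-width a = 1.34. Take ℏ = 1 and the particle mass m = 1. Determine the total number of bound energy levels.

Define the well-strength parameter z₀ = (a/ℏ)√(2mU₀) = 1.34 × √(2·1·13.2) = 6.885.
The even/odd transcendental equations gain one root per π/2 in z₀, giving N = 1 + ⌊2z₀/π⌋ = 1 + ⌊4.383⌋ = 5.

N = 5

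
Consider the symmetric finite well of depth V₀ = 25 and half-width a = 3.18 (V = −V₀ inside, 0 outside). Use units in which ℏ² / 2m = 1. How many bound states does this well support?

The dimensionless depth is z₀ = a√(2mV₀)/ℏ = 3.18 × √(25.00) = 15.90.
A new bound state (alternating even/odd) appears each time z₀ passes a multiple of π/2, so N = ⌊2z₀/π⌋ + 1 = ⌊10.12⌋ + 1 = 11.

N = 11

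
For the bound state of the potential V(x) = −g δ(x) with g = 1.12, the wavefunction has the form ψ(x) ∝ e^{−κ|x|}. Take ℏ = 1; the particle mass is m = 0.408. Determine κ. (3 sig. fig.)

Integrating the TISE across x = 0 gives the cusp condition ψ'(0⁺) − ψ'(0⁻) = −(2mg/ℏ²)ψ(0).
With ψ ∝ e^{−κ|x|} this yields −2κ = −2mg/ℏ², so κ = mg/ℏ² = 0.4570.

κ = 0.457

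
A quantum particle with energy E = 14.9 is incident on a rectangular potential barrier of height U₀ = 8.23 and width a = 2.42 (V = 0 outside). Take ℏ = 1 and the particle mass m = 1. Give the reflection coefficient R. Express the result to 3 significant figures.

R = 0.0495

Above the barrier the interior wavenumber is k₂ = √(2m(E − U₀))/ℏ = 3.652, giving phase k₂a = 8.839.
T = [1 + U₀² sin²(k₂a) / (4E(E − U₀))]⁻¹ = 1/1.052 = 0.950.
R = 1 − T = 0.0495.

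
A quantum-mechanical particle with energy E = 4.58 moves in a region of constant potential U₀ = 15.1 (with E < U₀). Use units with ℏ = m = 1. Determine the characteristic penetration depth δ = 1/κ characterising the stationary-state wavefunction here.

δ = 0.218

Since E < U₀ the TISE in this region is ψ'' = κ²ψ with κ = √(2m(U₀ − E))/ℏ.
κ = √(2 × 1 × 10.52) = 4.587. The penetration depth is δ = 1/κ = 0.218.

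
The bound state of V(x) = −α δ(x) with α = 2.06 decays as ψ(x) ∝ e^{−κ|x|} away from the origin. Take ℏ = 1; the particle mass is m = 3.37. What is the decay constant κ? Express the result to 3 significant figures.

Integrating the TISE across x = 0 gives the cusp condition ψ'(0⁺) − ψ'(0⁻) = −(2mα/ℏ²)ψ(0).
With ψ ∝ e^{−κ|x|} this yields −2κ = −2mα/ℏ², so κ = mα/ℏ² = 6.942.

κ = 6.94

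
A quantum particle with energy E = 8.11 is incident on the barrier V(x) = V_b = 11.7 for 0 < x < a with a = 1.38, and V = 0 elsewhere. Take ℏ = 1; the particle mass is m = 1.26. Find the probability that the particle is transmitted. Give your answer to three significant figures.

Since E < V_b the interior solution is evanescent with decay constant κ = √(2m(V_b − E))/ℏ = 3.008.
κa = 4.151, sinh(κa) = 31.73.
The exact tunnelling result is T⁻¹ = 1 + V_b² sinh²(κa) / [4E(V_b − E)] = 1185, so T = 0.000844.

T = 0.000844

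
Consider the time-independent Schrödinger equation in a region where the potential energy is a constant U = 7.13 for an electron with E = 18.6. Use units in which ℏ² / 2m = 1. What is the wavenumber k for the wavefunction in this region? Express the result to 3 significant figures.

k = 3.39

With E > U the solution is oscillatory, ψ ∝ e^{±ikx} with k = √(2m(E − U))/ℏ.
k = √(2 × 0.5 × 11.47) = 3.387.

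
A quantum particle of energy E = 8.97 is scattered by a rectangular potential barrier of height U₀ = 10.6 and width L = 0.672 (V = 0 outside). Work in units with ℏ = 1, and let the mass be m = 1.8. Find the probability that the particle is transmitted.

T = 0.0799

Since E < U₀ the interior solution is evanescent with decay constant κ = √(2m(U₀ − E))/ℏ = 2.422.
κL = 1.628, sinh(κL) = 2.448.
The exact tunnelling result is T⁻¹ = 1 + U₀² sinh²(κL) / [4E(U₀ − E)] = 12.52, so T = 0.0799.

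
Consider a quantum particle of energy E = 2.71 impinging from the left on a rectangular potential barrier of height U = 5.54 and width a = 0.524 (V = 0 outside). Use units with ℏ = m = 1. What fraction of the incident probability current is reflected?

R = 0.718

E < U: inside the barrier ψ ∝ e^{±κx} with κ = √(2m(U − E))/ℏ = 2.379.
κa = 1.247, sinh(κa) = 1.596.
Matching ψ, ψ′ at both faces gives T = [1 + U² sinh²(κa) / (4E(U − E))]⁻¹ = 1/3.547 = 0.282.
R = 1 − T = 0.718.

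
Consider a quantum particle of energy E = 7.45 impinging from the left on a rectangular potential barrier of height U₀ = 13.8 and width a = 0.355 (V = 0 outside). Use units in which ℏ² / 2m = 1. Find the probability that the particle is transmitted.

E < U₀: inside the barrier ψ ∝ e^{±κx} with κ = √(2m(U₀ − E))/ℏ = 2.520.
κa = 0.8946, sinh(κa) = 1.019.
Matching ψ, ψ′ at both faces gives T = [1 + U₀² sinh²(κa) / (4E(U₀ − E))]⁻¹ = 1/2.044 = 0.489.

T = 0.489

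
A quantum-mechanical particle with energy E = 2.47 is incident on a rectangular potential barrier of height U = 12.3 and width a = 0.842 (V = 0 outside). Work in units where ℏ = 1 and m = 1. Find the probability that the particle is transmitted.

T = 0.00147

Since E < U the interior solution is evanescent with decay constant κ = √(2m(U − E))/ℏ = 4.434.
κa = 3.733, sinh(κa) = 20.90.
The exact tunnelling result is T⁻¹ = 1 + U² sinh²(κa) / [4E(U − E)] = 681.3, so T = 0.00147.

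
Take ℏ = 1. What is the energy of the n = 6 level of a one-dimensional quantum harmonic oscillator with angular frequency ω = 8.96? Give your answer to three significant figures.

E = 58.2

Using E_n = (n + ½)ℏω: E_6 = 6.5 × 8.96 = 58.24.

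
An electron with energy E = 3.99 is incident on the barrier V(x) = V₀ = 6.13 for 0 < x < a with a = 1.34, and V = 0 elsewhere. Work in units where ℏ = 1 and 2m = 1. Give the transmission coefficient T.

T = 0.0698

E < V₀: inside the barrier ψ ∝ e^{±κx} with κ = √(2m(V₀ − E))/ℏ = 1.463.
κa = 1.960, sinh(κa) = 3.480.
Matching ψ, ψ′ at both faces gives T = [1 + V₀² sinh²(κa) / (4E(V₀ − E))]⁻¹ = 1/14.33 = 0.0698.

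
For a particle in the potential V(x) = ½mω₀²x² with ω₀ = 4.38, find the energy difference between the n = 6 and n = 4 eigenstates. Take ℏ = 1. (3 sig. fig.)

E_n = ℏω₀(n + ½), so ΔE = (6 − 4) ℏω₀ = 2 × 4.38 = 8.760.

ΔE = 8.76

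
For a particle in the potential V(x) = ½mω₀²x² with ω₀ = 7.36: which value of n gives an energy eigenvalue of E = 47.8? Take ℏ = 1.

E_n = ℏω₀(n + ½) ⇒ n = E/(ℏω₀) − ½ = 47.8/7.36 − 0.5 = 5.995 → n = 6.

n = 6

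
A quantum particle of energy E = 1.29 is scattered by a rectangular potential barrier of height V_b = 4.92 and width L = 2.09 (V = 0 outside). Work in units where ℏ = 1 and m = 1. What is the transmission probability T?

T = 0.0000397

E < V_b: inside the barrier ψ ∝ e^{±κx} with κ = √(2m(V_b − E))/ℏ = 2.694.
κL = 5.631, sinh(κL) = 139.5.
Matching ψ, ψ′ at both faces gives T = [1 + V_b² sinh²(κL) / (4E(V_b − E))]⁻¹ = 1/25160 = 0.0000397.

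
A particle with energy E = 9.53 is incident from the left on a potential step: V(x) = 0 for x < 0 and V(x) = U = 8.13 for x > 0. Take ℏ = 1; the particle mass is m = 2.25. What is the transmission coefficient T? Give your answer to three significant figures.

T = 0.801

On each side the TISE gives plane waves with k = √(2m(E − V))/ℏ: k₁ = √(2·2.25·9.53) = 6.549, k₂ = √(2·2.25·1.4) = 2.510.
Continuity of ψ and ψ′ at the step yields the reflection amplitude r = (k₁ − k₂)/(k₁ + k₂) = 0.4458; thus R = |r|² = 0.1988, T = 0.8012.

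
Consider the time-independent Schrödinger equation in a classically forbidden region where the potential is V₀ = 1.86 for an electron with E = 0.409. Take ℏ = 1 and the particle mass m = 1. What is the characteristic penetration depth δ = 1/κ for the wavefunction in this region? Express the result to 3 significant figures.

Since E < V₀ the TISE in this region is ψ'' = κ²ψ with κ = √(2m(V₀ − E))/ℏ.
κ = √(2 × 1 × 1.451) = 1.704. The penetration depth is δ = 1/κ = 0.587.

δ = 0.587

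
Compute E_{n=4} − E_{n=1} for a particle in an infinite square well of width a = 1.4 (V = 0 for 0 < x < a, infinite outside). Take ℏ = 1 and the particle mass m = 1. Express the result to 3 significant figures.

ΔE = 37.8

E_n = n²π²ℏ²/(2ma²), so ΔE = (4² − 1²) π²ℏ²/(2ma²).
ΔE = 15 × π² / (2 × 1 × 1.4²) = 37.77.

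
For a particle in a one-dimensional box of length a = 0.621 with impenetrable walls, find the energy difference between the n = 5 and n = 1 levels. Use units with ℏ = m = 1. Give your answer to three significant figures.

E_n = n²π²ℏ²/(2ma²), so ΔE = (5² − 1²) π²ℏ²/(2ma²).
ΔE = 24 × π² / (2 × 1 × 0.621²) = 307.1.

ΔE = 307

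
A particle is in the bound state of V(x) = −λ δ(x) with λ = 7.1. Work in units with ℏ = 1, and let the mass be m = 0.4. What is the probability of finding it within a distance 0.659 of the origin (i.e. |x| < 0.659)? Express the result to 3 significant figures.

The normalised bound state is ψ = √κ e^{−κ|x|} with κ = mλ/ℏ² = 2.840.
P(|x| < d) = ∫_{−d}^{d} κ e^{−2κ|x|} dx = 1 − e^{−2κd} = 1 − e^{−3.743} = 0.9763.

P = 0.976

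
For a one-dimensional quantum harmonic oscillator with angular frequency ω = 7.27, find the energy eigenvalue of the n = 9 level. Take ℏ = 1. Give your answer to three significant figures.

E = 69.1

Using E_n = (n + ½)ℏω: E_9 = 9.5 × 7.27 = 69.07.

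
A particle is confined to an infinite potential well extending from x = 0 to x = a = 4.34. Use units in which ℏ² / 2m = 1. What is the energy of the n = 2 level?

E = 2.10

Requiring ψ(0) = ψ(a) = 0 quantises k = nπ/a, hence E_n = ℏ²k²/2m = n²π²ℏ²/(2ma²).
E_2 = 2² × π² / (2 × 0.5 × 4.34²) = 2.096.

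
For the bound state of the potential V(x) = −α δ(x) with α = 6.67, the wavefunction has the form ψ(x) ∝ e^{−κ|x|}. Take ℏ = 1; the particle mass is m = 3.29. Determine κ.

κ = 21.9

Integrate −(ℏ²/2m)ψ'' − αδ(x)ψ = Eψ from −ε to +ε: the ψ'' term gives ψ'(0⁺) − ψ'(0⁻) and the δ term gives −(2mα/ℏ²)ψ(0).
With ψ ∝ e^{−κ|x|} this yields −2κ = −2mα/ℏ², so κ = mα/ℏ² = 21.94.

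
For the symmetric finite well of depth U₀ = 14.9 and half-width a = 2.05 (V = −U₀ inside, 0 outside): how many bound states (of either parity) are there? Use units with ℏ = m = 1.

Define the well-strength parameter z₀ = (a/ℏ)√(2mU₀) = 2.05 × √(2·1·14.9) = 11.19.
A new bound state (alternating even/odd) appears each time z₀ passes a multiple of π/2, so N = ⌊2z₀/π⌋ + 1 = ⌊7.124⌋ + 1 = 8.

N = 8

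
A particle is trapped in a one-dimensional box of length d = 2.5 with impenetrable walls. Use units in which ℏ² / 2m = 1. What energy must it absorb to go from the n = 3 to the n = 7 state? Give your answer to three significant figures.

ΔE = 63.2

E_n = n²π²ℏ²/(2md²), so ΔE = (7² − 3²) π²ℏ²/(2md²).
ΔE = 40 × π² / (2 × 0.5 × 2.5²) = 63.17.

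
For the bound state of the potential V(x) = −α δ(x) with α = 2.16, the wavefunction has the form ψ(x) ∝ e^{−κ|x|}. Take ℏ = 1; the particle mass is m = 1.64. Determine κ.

κ = 3.54

Integrating the TISE across x = 0 gives the cusp condition ψ'(0⁺) − ψ'(0⁻) = −(2mα/ℏ²)ψ(0).
With ψ ∝ e^{−κ|x|} this yields −2κ = −2mα/ℏ², so κ = mα/ℏ² = 3.542.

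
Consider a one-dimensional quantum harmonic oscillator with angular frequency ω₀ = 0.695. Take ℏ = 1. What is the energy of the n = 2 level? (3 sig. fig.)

The oscillator eigenvalues are E_n = ℏω₀(n + ½), so E_2 = 0.695 × 2.5 = 1.738.

E = 1.74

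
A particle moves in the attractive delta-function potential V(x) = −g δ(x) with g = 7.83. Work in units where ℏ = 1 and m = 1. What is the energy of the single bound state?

For x ≠ 0 the bound state is ψ ∝ e^{−κ|x|}; integrating the TISE across the delta gives the cusp condition 2κ = 2mg/ℏ², so κ = 7.830.
Then E = −ℏ²κ²/(2m) = −mg²/(2ℏ²) = -30.65.

E = -30.7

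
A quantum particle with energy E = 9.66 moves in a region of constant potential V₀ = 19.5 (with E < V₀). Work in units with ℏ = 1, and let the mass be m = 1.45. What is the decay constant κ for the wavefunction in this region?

κ = 5.34

Since E < V₀ the TISE in this region is ψ'' = κ²ψ with κ = √(2m(V₀ − E))/ℏ.
κ = √(2 × 1.45 × 9.84) = 5.342.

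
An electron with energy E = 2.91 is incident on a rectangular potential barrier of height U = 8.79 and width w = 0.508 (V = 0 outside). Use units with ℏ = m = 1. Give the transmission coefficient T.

Since E < U the interior solution is evanescent with decay constant κ = √(2m(U − E))/ℏ = 3.429.
κw = 1.742, sinh(κw) = 2.767.
The exact tunnelling result is T⁻¹ = 1 + U² sinh²(κw) / [4E(U − E)] = 9.643, so T = 0.104.

T = 0.104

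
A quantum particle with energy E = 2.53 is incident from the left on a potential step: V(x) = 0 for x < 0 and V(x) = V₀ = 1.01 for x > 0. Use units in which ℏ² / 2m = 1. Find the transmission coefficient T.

On each side the TISE gives plane waves with k = √(2m(E − V))/ℏ: k₁ = √(2·½·2.53) = 1.591, k₂ = √(2·½·1.52) = 1.233.
Continuity of ψ and ψ′ at the step yields the reflection amplitude r = (k₁ − k₂)/(k₁ + k₂) = 0.1267; thus R = |r|² = 0.01605, T = 0.9839.

T = 0.984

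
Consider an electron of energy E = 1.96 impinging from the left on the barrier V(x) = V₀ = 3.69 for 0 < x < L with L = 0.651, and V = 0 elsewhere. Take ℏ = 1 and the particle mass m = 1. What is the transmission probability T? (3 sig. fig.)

Since E < V₀ the interior solution is evanescent with decay constant κ = √(2m(V₀ − E))/ℏ = 1.860.
κL = 1.211, sinh(κL) = 1.529.
Matching ψ, ψ′ at both faces gives T = [1 + V₀² sinh²(κL) / (4E(V₀ − E))]⁻¹ = 1/3.348 = 0.299.

T = 0.299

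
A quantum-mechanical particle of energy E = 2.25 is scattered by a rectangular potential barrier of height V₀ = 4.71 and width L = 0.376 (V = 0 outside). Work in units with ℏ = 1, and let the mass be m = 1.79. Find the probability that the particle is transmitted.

T = 0.350

Since E < V₀ the interior solution is evanescent with decay constant κ = √(2m(V₀ − E))/ℏ = 2.968.
κL = 1.116, sinh(κL) = 1.362.
The exact tunnelling result is T⁻¹ = 1 + V₀² sinh²(κL) / [4E(V₀ − E)] = 2.859, so T = 0.350.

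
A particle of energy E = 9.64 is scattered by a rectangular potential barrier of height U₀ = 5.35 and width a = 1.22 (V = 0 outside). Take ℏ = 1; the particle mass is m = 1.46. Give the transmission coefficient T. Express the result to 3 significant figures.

Above the barrier the interior wavenumber is k₂ = √(2m(E − U₀))/ℏ = 3.539, giving phase k₂a = 4.318.
T = [1 + U₀² sin²(k₂a) / (4E(E − U₀))]⁻¹ = 1/1.147 = 0.871.

T = 0.871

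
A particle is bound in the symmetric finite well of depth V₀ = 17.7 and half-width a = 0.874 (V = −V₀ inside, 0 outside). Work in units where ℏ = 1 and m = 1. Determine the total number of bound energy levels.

Define the well-strength parameter z₀ = (a/ℏ)√(2mV₀) = 0.874 × √(2·1·17.7) = 5.200.
A new bound state (alternating even/odd) appears each time z₀ passes a multiple of π/2, so N = ⌊2z₀/π⌋ + 1 = ⌊3.310⌋ + 1 = 4.

N = 4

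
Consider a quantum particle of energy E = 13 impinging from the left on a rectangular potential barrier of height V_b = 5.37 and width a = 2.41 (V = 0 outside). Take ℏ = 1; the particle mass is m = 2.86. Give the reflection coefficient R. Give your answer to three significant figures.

R = 0.00325

Above the barrier the interior wavenumber is k₂ = √(2m(E − V_b))/ℏ = 6.606, giving phase k₂a = 15.92.
T = [1 + V_b² sin²(k₂a) / (4E(E − V_b))]⁻¹ = 1/1.003 = 0.997.
R = 1 − T = 0.00325.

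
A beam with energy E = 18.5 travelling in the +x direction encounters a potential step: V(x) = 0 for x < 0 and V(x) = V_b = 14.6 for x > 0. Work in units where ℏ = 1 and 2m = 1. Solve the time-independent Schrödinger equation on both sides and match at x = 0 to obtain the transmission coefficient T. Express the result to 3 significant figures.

On each side the TISE gives plane waves with k = √(2m(E − V))/ℏ: k₁ = √(2·½·18.5) = 4.301, k₂ = √(2·½·3.9) = 1.975.
Continuity of ψ and ψ′ at the step yields the reflection amplitude r = (k₁ − k₂)/(k₁ + k₂) = 0.3707; thus R = |r|² = 0.1374, T = 0.8626.

T = 0.863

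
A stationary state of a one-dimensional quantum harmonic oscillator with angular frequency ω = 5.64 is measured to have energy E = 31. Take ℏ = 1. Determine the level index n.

n = 5

E_n = ℏω(n + ½) ⇒ n = E/(ℏω) − ½ = 31/5.64 − 0.5 = 4.996 → n = 5.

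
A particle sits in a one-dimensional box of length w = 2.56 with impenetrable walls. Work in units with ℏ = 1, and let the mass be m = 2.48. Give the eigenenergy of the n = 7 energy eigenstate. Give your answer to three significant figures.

The infinite-well eigenfunctions ψ_n = √(2/w) sin(nπx/w) vanish at both walls, giving E_n = n²π²ℏ²/(2mw²).
E_7 = 7² × π² / (2 × 2.48 × 2.56²) = 14.88.

E = 14.9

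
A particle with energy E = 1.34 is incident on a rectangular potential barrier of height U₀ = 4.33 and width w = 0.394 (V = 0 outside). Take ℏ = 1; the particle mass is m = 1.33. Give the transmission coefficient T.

E < U₀: inside the barrier ψ ∝ e^{±κx} with κ = √(2m(U₀ − E))/ℏ = 2.820.
κw = 1.111, sinh(κw) = 1.354.
The exact tunnelling result is T⁻¹ = 1 + U₀² sinh²(κw) / [4E(U₀ − E)] = 3.146, so T = 0.318.

T = 0.318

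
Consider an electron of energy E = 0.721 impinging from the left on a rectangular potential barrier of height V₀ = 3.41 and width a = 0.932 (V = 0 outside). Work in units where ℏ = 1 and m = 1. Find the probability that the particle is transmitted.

Since E < V₀ the interior solution is evanescent with decay constant κ = √(2m(V₀ − E))/ℏ = 2.319.
κa = 2.161, sinh(κa) = 4.284.
The exact tunnelling result is T⁻¹ = 1 + V₀² sinh²(κa) / [4E(V₀ − E)] = 28.52, so T = 0.0351.

T = 0.0351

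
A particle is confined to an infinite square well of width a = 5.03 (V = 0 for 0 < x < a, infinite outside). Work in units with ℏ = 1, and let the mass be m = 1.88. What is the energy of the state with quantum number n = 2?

E = 0.415

Requiring ψ(0) = ψ(a) = 0 quantises k = nπ/a, hence E_n = ℏ²k²/2m = n²π²ℏ²/(2ma²).
E_2 = 2² × π² / (2 × 1.88 × 5.03²) = 0.4150.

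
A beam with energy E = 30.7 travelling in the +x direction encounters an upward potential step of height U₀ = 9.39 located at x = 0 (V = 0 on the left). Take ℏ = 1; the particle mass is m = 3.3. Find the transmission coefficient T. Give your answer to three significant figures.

T = 0.992

The wavenumbers are k₁ = √(2mE)/ℏ = 14.23 on the left and k₂ = √(2m(E − U₀))/ℏ = 11.86 on the right.
Matching ψ and ψ′ at x = 0 gives r = (k₁ − k₂)/(k₁ + k₂), so R = r² = 0.008284 and T = 1 − R = 0.9917.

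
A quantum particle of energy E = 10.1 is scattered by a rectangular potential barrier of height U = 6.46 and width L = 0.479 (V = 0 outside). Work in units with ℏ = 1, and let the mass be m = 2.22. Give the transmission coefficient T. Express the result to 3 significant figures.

T = 0.800

E > U: inside the barrier k₂ = √(2m(E − U))/ℏ = 4.020, k₂L = 1.926.
Matching at both interfaces gives T⁻¹ = 1 + U² sin²(k₂L) / [4E(E − U)] = 1.250, hence T = 0.800.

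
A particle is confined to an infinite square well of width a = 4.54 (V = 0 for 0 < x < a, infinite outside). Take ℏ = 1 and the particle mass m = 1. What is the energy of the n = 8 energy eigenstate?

The infinite-well eigenfunctions ψ_n = √(2/a) sin(nπx/a) vanish at both walls, giving E_n = n²π²ℏ²/(2ma²).
E_8 = 8² × π² / (2 × 1 × 4.54²) = 15.32.

E = 15.3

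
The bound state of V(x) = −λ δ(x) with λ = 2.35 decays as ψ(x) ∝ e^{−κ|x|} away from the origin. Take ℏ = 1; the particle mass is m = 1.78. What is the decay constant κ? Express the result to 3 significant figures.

Integrate −(ℏ²/2m)ψ'' − λδ(x)ψ = Eψ from −ε to +ε: the ψ'' term gives ψ'(0⁺) − ψ'(0⁻) and the δ term gives −(2mλ/ℏ²)ψ(0).
With ψ ∝ e^{−κ|x|} this yields −2κ = −2mλ/ℏ², so κ = mλ/ℏ² = 4.183.

κ = 4.18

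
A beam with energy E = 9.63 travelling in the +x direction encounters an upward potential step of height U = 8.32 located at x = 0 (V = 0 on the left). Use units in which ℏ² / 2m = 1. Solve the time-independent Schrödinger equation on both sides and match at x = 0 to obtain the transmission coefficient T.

On each side the TISE gives plane waves with k = √(2m(E − V))/ℏ: k₁ = √(2·½·9.63) = 3.103, k₂ = √(2·½·1.31) = 1.145.
Continuity of ψ and ψ′ at the step yields the reflection amplitude r = (k₁ − k₂)/(k₁ + k₂) = 0.4611; thus R = |r|² = 0.2126, T = 0.7874.

T = 0.787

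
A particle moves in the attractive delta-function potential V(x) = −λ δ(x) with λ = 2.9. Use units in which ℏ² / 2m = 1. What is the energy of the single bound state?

For x ≠ 0 the bound state is ψ ∝ e^{−κ|x|}; integrating the TISE across the delta gives the cusp condition 2κ = 2mλ/ℏ², so κ = 1.450.
Then E = −ℏ²κ²/(2m) = −mλ²/(2ℏ²) = -2.103.

E = -2.10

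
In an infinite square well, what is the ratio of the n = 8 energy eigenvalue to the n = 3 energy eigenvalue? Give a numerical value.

Since E_n ∝ n², the ratio is (8/3)² = 7.11111.

7.11111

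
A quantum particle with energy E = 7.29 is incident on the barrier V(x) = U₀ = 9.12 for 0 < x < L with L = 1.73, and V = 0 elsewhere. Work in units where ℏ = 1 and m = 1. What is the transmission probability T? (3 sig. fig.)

E < U₀: inside the barrier ψ ∝ e^{±κx} with κ = √(2m(U₀ − E))/ℏ = 1.913.
κL = 3.310, sinh(κL) = 13.67.
Matching ψ, ψ′ at both faces gives T = [1 + U₀² sinh²(κL) / (4E(U₀ − E))]⁻¹ = 1/292.3 = 0.00342.

T = 0.00342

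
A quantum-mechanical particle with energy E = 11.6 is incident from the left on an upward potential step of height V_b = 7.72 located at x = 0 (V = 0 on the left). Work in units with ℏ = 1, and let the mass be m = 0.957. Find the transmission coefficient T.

The wavenumbers are k₁ = √(2mE)/ℏ = 4.712 on the left and k₂ = √(2m(E − V_b))/ℏ = 2.725 on the right.
Continuity of ψ and ψ′ at the step yields the reflection amplitude r = (k₁ − k₂)/(k₁ + k₂) = 0.2672; thus R = |r|² = 0.07137, T = 0.9286.

T = 0.929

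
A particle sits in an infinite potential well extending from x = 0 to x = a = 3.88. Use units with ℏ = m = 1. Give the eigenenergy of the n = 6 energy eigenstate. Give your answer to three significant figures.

Requiring ψ(0) = ψ(a) = 0 quantises k = nπ/a, hence E_n = ℏ²k²/2m = n²π²ℏ²/(2ma²).
E_6 = 6² × π² / (2 × 1 × 3.88²) = 11.80.

E = 11.8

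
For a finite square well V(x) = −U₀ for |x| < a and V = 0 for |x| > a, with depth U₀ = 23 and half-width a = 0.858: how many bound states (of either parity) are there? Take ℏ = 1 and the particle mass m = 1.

Define the well-strength parameter z₀ = (a/ℏ)√(2mU₀) = 0.858 × √(2·1·23) = 5.819.
The even/odd transcendental equations gain one root per π/2 in z₀, giving N = 1 + ⌊2z₀/π⌋ = 1 + ⌊3.705⌋ = 4.

N = 4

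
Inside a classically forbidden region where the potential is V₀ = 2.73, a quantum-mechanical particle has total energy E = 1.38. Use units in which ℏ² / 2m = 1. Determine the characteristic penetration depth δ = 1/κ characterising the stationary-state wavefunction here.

Since E < V₀ the TISE in this region is ψ'' = κ²ψ with κ = √(2m(V₀ − E))/ℏ.
κ = √(2 × 0.5 × 1.35) = 1.162. The penetration depth is δ = 1/κ = 0.861.

δ = 0.861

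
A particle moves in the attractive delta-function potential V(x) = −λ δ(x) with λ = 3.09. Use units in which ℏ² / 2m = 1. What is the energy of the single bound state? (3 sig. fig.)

E = -2.39

For x ≠ 0 the bound state is ψ ∝ e^{−κ|x|}; integrating the TISE across the delta gives the cusp condition 2κ = 2mλ/ℏ², so κ = 1.545.
Then E = −ℏ²κ²/(2m) = −mλ²/(2ℏ²) = -2.387.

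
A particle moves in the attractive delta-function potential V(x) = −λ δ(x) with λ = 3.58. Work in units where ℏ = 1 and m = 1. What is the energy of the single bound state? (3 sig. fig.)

E = -6.41

For x ≠ 0 the bound state is ψ ∝ e^{−κ|x|}; integrating the TISE across the delta gives the cusp condition 2κ = 2mλ/ℏ², so κ = 3.580.
Then E = −ℏ²κ²/(2m) = −mλ²/(2ℏ²) = -6.408.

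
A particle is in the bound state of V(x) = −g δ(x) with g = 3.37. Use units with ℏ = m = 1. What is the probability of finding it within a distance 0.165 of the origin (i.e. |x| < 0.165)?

P = 0.671

The normalised bound state is ψ = √κ e^{−κ|x|} with κ = mg/ℏ² = 3.370.
P(|x| < d) = ∫_{−d}^{d} κ e^{−2κ|x|} dx = 1 − e^{−2κd} = 1 − e^{−1.112} = 0.6711.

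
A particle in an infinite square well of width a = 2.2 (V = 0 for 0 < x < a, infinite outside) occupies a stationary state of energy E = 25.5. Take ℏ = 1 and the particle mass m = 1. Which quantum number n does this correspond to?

From E_n = n²π²ℏ²/(2ma²) invert to n = √(2ma²E)/(πℏ).
n = (2.2/π) × √(2 × 1 × 25.5) = 5.001 → n = 5.

n = 5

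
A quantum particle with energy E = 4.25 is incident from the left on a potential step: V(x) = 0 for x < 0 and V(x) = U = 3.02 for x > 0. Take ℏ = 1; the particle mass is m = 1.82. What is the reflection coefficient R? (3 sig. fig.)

The wavenumbers are k₁ = √(2mE)/ℏ = 3.933 on the left and k₂ = √(2m(E − U))/ℏ = 2.116 on the right.
Matching ψ and ψ′ at x = 0 gives r = (k₁ − k₂)/(k₁ + k₂), so R = r² = 0.09025 and T = 1 − R = 0.9098.

R = 0.0902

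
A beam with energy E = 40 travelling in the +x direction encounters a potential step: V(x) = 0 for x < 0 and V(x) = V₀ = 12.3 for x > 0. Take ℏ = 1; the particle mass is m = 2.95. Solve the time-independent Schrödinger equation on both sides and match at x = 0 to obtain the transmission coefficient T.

T = 0.992

On each side the TISE gives plane waves with k = √(2m(E − V))/ℏ: k₁ = √(2·2.95·40) = 15.36, k₂ = √(2·2.95·27.7) = 12.78.
Matching ψ and ψ′ at x = 0 gives r = (k₁ − k₂)/(k₁ + k₂), so R = r² = 0.008391 and T = 1 − R = 0.9916.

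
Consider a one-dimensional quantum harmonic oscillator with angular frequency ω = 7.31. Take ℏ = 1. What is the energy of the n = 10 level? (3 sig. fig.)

E = 76.8

Using E_n = (n + ½)ℏω: E_10 = 10.5 × 7.31 = 76.76.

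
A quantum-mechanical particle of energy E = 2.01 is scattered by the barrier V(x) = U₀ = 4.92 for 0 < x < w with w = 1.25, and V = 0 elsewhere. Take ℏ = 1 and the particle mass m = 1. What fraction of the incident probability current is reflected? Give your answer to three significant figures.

R = 0.991

Since E < U₀ the interior solution is evanescent with decay constant κ = √(2m(U₀ − E))/ℏ = 2.412.
κw = 3.016, sinh(κw) = 10.18.
Matching ψ, ψ′ at both faces gives T = [1 + U₀² sinh²(κw) / (4E(U₀ − E))]⁻¹ = 1/108.1 = 0.00925.
R = 1 − T = 0.991.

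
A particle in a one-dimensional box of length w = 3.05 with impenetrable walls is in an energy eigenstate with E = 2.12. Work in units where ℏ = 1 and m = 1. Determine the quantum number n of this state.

n = 2

For an infinite well E_n = n²π²ℏ²/(2mw²), so n = (w/πℏ)√(2mE).
n = (3.05/π) × √(2 × 1 × 2.12) = 1.999 → n = 2.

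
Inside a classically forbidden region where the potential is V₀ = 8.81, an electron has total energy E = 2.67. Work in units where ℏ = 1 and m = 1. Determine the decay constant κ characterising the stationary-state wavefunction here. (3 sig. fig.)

κ = 3.50

Since E < V₀ the TISE in this region is ψ'' = κ²ψ with κ = √(2m(V₀ − E))/ℏ.
κ = √(2 × 1 × 6.14) = 3.504.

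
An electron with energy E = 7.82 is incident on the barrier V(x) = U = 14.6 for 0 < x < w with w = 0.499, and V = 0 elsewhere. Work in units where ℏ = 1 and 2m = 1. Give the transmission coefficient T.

Since E < U the interior solution is evanescent with decay constant κ = √(2m(U − E))/ℏ = 2.604.
κw = 1.299, sinh(κw) = 1.697.
Matching ψ, ψ′ at both faces gives T = [1 + U² sinh²(κw) / (4E(U − E))]⁻¹ = 1/3.895 = 0.257.

T = 0.257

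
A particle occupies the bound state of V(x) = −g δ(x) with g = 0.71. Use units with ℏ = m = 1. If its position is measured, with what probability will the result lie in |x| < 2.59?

P = 0.975

The normalised bound state is ψ = √κ e^{−κ|x|} with κ = mg/ℏ² = 0.7100.
P(|x| < d) = ∫_{−d}^{d} κ e^{−2κ|x|} dx = 1 − e^{−2κd} = 1 − e^{−3.678} = 0.9747.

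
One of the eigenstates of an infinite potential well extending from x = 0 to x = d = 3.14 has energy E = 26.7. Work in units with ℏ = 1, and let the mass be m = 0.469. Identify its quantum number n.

For an infinite well E_n = n²π²ℏ²/(2md²), so n = (d/πℏ)√(2mE).
n = (3.14/π) × √(2 × 0.469 × 26.7) = 5.002 → n = 5.

n = 5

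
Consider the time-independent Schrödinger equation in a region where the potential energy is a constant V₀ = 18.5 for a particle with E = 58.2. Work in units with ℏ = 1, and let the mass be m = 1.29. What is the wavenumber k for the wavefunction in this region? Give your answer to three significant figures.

With E > V₀ the solution is oscillatory, ψ ∝ e^{±ikx} with k = √(2m(E − V₀))/ℏ.
k = √(2 × 1.29 × 39.7) = 10.12.

k = 10.1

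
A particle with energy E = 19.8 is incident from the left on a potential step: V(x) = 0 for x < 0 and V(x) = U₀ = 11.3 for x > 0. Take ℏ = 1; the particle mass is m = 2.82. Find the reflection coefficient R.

The wavenumbers are k₁ = √(2mE)/ℏ = 10.57 on the left and k₂ = √(2m(E − U₀))/ℏ = 6.924 on the right.
Continuity of ψ and ψ′ at the step yields the reflection amplitude r = (k₁ − k₂)/(k₁ + k₂) = 0.2083; thus R = |r|² = 0.04339, T = 0.9566.

R = 0.0434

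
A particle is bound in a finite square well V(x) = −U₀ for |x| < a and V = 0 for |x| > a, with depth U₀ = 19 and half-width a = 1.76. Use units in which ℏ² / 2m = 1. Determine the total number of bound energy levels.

Define the well-strength parameter z₀ = (a/ℏ)√(2mU₀) = 1.76 × √(2·0.5·19) = 7.672.
A new bound state (alternating even/odd) appears each time z₀ passes a multiple of π/2, so N = ⌊2z₀/π⌋ + 1 = ⌊4.884⌋ + 1 = 5.

N = 5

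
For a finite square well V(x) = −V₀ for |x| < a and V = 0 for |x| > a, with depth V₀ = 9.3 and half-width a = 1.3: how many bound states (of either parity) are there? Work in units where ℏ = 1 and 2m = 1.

Define the well-strength parameter z₀ = (a/ℏ)√(2mV₀) = 1.3 × √(2·0.5·9.3) = 3.964.
A new bound state (alternating even/odd) appears each time z₀ passes a multiple of π/2, so N = ⌊2z₀/π⌋ + 1 = ⌊2.524⌋ + 1 = 3.

N = 3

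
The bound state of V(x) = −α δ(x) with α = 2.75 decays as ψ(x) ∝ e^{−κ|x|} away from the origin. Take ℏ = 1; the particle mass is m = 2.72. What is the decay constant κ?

κ = 7.48

Integrating the TISE across x = 0 gives the cusp condition ψ'(0⁺) − ψ'(0⁻) = −(2mα/ℏ²)ψ(0).
With ψ ∝ e^{−κ|x|} this yields −2κ = −2mα/ℏ², so κ = mα/ℏ² = 7.480.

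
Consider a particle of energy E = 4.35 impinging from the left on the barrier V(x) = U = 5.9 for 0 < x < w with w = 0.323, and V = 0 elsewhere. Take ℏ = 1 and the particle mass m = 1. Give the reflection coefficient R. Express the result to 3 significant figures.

Since E < U the interior solution is evanescent with decay constant κ = √(2m(U − E))/ℏ = 1.761.
κw = 0.5687, sinh(κw) = 0.5999.
Matching ψ, ψ′ at both faces gives T = [1 + U² sinh²(κw) / (4E(U − E))]⁻¹ = 1/1.464 = 0.683.
R = 1 − T = 0.317.

R = 0.317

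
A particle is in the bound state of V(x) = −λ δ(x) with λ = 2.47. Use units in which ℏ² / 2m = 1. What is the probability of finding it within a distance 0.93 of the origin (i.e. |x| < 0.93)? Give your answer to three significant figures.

P = 0.899

The normalised bound state is ψ = √κ e^{−κ|x|} with κ = mλ/ℏ² = 1.235.
P(|x| < d) = ∫_{−d}^{d} κ e^{−2κ|x|} dx = 1 − e^{−2κd} = 1 − e^{−2.297} = 0.8994.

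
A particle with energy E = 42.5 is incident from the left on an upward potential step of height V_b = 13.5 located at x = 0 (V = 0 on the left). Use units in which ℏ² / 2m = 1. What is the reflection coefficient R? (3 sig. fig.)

The wavenumbers are k₁ = √(2mE)/ℏ = 6.519 on the left and k₂ = √(2m(E − V_b))/ℏ = 5.385 on the right.
Matching ψ and ψ′ at x = 0 gives r = (k₁ − k₂)/(k₁ + k₂), so R = r² = 0.009075 and T = 1 − R = 0.9909.

R = 0.00907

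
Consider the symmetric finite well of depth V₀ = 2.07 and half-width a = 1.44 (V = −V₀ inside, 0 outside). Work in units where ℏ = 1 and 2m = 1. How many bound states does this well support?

The dimensionless depth is z₀ = a√(2mV₀)/ℏ = 1.44 × √(2.070) = 2.072.
The even/odd transcendental equations gain one root per π/2 in z₀, giving N = 1 + ⌊2z₀/π⌋ = 1 + ⌊1.319⌋ = 2.

N = 2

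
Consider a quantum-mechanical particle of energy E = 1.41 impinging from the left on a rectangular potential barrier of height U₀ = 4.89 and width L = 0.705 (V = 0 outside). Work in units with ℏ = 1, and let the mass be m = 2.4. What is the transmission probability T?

T = 0.0103

E < U₀: inside the barrier ψ ∝ e^{±κx} with κ = √(2m(U₀ − E))/ℏ = 4.087.
κL = 2.881, sinh(κL) = 8.891.
Matching ψ, ψ′ at both faces gives T = [1 + U₀² sinh²(κL) / (4E(U₀ − E))]⁻¹ = 1/97.31 = 0.0103.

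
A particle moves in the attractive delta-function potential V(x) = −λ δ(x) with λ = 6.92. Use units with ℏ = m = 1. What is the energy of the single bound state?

The bound state is ψ(x) = √κ e^{−κ|x|}. The derivative jump ψ'(0⁺) − ψ'(0⁻) = −(2mλ/ℏ²)ψ(0) fixes κ = mλ/ℏ² = 6.920.
Then E = −ℏ²κ²/(2m) = −mλ²/(2ℏ²) = -23.94.

E = -23.9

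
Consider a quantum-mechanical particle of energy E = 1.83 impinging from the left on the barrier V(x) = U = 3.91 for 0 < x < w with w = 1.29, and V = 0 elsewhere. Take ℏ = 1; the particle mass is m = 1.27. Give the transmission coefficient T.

T = 0.0105

E < U: inside the barrier ψ ∝ e^{±κx} with κ = √(2m(U − E))/ℏ = 2.299.
κw = 2.965, sinh(κw) = 9.672.
The exact tunnelling result is T⁻¹ = 1 + U² sinh²(κw) / [4E(U − E)] = 94.94, so T = 0.0105.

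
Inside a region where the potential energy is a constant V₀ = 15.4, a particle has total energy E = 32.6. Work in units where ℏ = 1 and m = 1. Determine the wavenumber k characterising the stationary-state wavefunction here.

k = 5.87

With E > V₀ the solution is oscillatory, ψ ∝ e^{±ikx} with k = √(2m(E − V₀))/ℏ.
k = √(2 × 1 × 17.2) = 5.865.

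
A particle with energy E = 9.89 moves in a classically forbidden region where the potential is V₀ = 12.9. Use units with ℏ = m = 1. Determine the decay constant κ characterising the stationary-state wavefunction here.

κ = 2.45

Since E < V₀ the TISE in this region is ψ'' = κ²ψ with κ = √(2m(V₀ − E))/ℏ.
κ = √(2 × 1 × 3.01) = 2.454.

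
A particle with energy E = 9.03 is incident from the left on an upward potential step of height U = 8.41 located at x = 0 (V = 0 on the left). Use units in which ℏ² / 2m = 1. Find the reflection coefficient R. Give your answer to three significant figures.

R = 0.342

The wavenumbers are k₁ = √(2mE)/ℏ = 3.005 on the left and k₂ = √(2m(E − U))/ℏ = 0.7874 on the right.
Continuity of ψ and ψ′ at the step yields the reflection amplitude r = (k₁ − k₂)/(k₁ + k₂) = 0.5847; thus R = |r|² = 0.3419, T = 0.6581.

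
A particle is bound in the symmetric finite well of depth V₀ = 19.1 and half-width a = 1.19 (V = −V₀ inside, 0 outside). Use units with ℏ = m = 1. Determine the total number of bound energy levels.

N = 5

Define the well-strength parameter z₀ = (a/ℏ)√(2mV₀) = 1.19 × √(2·1·19.1) = 7.355.
The even/odd transcendental equations gain one root per π/2 in z₀, giving N = 1 + ⌊2z₀/π⌋ = 1 + ⌊4.682⌋ = 5.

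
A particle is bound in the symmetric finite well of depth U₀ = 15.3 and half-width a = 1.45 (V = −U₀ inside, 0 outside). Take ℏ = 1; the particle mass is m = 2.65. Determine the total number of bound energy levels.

Define the well-strength parameter z₀ = (a/ℏ)√(2mU₀) = 1.45 × √(2·2.65·15.3) = 13.06.
The even/odd transcendental equations gain one root per π/2 in z₀, giving N = 1 + ⌊2z₀/π⌋ = 1 + ⌊8.313⌋ = 9.

N = 9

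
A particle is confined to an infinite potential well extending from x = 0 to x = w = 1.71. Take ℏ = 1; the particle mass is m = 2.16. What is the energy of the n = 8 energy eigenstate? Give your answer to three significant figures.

E = 50.0

Requiring ψ(0) = ψ(w) = 0 quantises k = nπ/w, hence E_n = ℏ²k²/2m = n²π²ℏ²/(2mw²).
E_8 = 8² × π² / (2 × 2.16 × 1.71²) = 50.00.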